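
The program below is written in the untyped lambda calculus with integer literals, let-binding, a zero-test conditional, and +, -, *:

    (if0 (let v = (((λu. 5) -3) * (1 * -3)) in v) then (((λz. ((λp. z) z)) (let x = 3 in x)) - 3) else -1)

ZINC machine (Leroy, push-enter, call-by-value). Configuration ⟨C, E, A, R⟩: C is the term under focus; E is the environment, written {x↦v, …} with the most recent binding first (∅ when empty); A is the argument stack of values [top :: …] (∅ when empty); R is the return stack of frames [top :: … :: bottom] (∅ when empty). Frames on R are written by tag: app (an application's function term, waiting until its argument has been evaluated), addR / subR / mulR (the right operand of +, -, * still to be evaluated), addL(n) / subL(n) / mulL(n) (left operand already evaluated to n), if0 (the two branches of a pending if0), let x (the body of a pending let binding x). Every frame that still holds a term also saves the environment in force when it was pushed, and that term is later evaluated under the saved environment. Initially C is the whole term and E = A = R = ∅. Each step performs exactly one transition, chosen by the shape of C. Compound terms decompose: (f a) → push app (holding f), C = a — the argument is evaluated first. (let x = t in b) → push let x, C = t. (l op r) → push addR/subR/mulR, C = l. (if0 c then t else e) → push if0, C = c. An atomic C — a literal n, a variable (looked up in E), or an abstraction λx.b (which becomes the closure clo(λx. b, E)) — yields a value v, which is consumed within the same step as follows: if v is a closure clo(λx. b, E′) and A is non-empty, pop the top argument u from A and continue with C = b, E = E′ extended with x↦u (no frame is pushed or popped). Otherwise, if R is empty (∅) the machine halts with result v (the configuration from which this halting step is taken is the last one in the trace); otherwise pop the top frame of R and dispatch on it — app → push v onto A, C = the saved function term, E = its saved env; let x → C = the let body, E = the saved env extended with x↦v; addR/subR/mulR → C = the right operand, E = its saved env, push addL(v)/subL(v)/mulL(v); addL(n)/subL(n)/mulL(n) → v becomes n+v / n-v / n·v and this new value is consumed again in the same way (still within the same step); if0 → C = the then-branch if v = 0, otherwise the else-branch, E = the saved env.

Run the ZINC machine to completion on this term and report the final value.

Answer: -1

Execution trace:
t=0: <C=(if0 (let v = (((λu. 5) -3) * (1 * -3)) in v) then (((λz. ((λp. z) z)) (let x = 3 in x)) - 3) else -1), E=∅, A=∅, R=∅>
t=1: <C=(let v = (((λu. 5) -3) * (1 * -3)) in v), E=∅, A=∅, R=[if0]>
t=2: <C=(((λu. 5) -3) * (1 * -3)), E=∅, A=∅, R=[let v :: if0]>
t=3: <C=((λu. 5) -3), E=∅, A=∅, R=[mulR :: let v :: if0]>
t=4: <C=-3, E=∅, A=∅, R=[app :: mulR :: let v :: if0]>
t=5: <C=(λu. 5), E=∅, A=[-3], R=[mulR :: let v :: if0]>
t=6: <C=5, E={u↦-3}, A=∅, R=[mulR :: let v :: if0]>
t=7: <C=(1 * -3), E=∅, A=∅, R=[mulL(5) :: let v :: if0]>
t=8: <C=1, E=∅, A=∅, R=[mulR :: mulL(5) :: let v :: if0]>
t=9: <C=-3, E=∅, A=∅, R=[mulL(1) :: mulL(5) :: let v :: if0]>
t=10: <C=v, E={v↦-15}, A=∅, R=[if0]>
t=11: <C=-1, E=∅, A=∅, R=∅>
→ final value -1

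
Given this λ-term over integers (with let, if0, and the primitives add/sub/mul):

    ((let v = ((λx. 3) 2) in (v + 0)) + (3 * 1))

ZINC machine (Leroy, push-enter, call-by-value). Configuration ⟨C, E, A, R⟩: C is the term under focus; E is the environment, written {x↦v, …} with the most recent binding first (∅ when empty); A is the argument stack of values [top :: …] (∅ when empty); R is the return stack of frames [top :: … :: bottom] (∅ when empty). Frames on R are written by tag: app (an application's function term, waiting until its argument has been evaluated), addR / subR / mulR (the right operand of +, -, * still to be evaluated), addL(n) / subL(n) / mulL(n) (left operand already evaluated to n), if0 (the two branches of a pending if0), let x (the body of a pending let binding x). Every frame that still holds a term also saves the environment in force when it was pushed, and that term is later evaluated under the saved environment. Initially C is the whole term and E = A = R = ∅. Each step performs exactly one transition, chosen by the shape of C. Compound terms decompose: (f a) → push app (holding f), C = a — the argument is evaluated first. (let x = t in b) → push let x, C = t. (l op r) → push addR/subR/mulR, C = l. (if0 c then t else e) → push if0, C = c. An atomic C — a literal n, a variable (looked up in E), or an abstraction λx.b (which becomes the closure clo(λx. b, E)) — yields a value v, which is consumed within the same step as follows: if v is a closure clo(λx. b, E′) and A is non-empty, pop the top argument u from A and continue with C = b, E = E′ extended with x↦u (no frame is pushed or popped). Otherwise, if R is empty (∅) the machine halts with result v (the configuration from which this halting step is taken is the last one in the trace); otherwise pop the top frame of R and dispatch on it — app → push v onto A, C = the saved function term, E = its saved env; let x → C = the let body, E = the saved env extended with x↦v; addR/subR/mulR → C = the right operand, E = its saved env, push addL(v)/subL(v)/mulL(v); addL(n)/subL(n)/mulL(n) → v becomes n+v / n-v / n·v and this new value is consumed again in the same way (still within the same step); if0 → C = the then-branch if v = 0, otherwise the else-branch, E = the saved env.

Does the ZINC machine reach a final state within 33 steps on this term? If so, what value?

Answer: 6

Derivation:
step 0: [C=((let v = ((λx. 3) 2) in (v + 0)) + (3 * 1)) | E=∅ | A=∅ | R=∅]
step 1: [C=(let v = ((λx. 3) 2) in (v + 0)) | E=∅ | A=∅ | R=[addR]]
step 2: [C=((λx. 3) 2) | E=∅ | A=∅ | R=[let v :: addR]]
step 3: [C=2 | E=∅ | A=∅ | R=[app :: let v :: addR]]
step 4: [C=(λx. 3) | E=∅ | A=[2] | R=[let v :: addR]]
step 5: [C=3 | E={x↦2} | A=∅ | R=[let v :: addR]]
step 6: [C=(v + 0) | E={v↦3} | A=∅ | R=[addR]]
step 7: [C=v | E={v↦3} | A=∅ | R=[addR :: addR]]
step 8: [C=0 | E={v↦3} | A=∅ | R=[addL(3) :: addR]]
step 9: [C=(3 * 1) | E=∅ | A=∅ | R=[addL(3)]]
step 10: [C=3 | E=∅ | A=∅ | R=[mulR :: addL(3)]]
step 11: [C=1 | E=∅ | A=∅ | R=[mulL(3) :: addL(3)]]
→ final value 6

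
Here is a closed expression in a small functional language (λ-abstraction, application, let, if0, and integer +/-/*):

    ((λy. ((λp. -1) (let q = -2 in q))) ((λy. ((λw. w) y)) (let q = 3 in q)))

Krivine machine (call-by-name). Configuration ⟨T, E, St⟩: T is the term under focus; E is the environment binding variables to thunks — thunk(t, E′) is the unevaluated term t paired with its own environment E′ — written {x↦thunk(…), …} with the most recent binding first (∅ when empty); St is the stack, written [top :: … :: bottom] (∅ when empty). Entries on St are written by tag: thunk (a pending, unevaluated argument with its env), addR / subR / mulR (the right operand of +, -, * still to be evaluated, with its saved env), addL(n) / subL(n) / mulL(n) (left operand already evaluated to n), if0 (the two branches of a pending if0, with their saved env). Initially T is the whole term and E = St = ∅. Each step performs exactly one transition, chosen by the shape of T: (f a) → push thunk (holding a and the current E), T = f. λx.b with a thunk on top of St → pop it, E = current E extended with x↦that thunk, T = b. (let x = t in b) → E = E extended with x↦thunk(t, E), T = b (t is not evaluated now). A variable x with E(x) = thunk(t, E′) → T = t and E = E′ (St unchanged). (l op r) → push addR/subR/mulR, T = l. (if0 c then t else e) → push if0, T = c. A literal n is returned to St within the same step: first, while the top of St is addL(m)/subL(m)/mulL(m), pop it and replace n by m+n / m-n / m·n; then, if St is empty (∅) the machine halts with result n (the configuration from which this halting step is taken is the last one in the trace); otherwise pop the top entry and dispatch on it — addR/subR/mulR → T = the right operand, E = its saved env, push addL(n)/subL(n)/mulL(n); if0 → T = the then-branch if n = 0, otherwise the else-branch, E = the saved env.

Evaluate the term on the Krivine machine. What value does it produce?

[0] <T=((λy. ((λp. -1) (let q = -2 in q))) ((λy. ((λw. w) y)) (let q = 3 in q))), E=∅, St=∅>
[1] <T=(λy. ((λp. -1) (let q = -2 in q))), E=∅, St=[thunk]>
[2] <T=((λp. -1) (let q = -2 in q)), E={y↦thunk(((λy. ((λw. w) y)) (let q = 3 in q)), ∅)}, St=∅>
[3] <T=(λp. -1), E={y↦thunk(((λy. ((λw. w) y)) (let q = 3 in q)), ∅)}, St=[thunk]>
[4] <T=-1, E={p↦thunk((let q = -2 in q), {y↦thunk(((λy. ((λw. w) y)) (let q = 3 in q)), ∅)}), y↦thunk(((λy. ((λw. w) y)) (let q = 3 in q)), ∅)}, St=∅>
→ final value -1

Answer: -1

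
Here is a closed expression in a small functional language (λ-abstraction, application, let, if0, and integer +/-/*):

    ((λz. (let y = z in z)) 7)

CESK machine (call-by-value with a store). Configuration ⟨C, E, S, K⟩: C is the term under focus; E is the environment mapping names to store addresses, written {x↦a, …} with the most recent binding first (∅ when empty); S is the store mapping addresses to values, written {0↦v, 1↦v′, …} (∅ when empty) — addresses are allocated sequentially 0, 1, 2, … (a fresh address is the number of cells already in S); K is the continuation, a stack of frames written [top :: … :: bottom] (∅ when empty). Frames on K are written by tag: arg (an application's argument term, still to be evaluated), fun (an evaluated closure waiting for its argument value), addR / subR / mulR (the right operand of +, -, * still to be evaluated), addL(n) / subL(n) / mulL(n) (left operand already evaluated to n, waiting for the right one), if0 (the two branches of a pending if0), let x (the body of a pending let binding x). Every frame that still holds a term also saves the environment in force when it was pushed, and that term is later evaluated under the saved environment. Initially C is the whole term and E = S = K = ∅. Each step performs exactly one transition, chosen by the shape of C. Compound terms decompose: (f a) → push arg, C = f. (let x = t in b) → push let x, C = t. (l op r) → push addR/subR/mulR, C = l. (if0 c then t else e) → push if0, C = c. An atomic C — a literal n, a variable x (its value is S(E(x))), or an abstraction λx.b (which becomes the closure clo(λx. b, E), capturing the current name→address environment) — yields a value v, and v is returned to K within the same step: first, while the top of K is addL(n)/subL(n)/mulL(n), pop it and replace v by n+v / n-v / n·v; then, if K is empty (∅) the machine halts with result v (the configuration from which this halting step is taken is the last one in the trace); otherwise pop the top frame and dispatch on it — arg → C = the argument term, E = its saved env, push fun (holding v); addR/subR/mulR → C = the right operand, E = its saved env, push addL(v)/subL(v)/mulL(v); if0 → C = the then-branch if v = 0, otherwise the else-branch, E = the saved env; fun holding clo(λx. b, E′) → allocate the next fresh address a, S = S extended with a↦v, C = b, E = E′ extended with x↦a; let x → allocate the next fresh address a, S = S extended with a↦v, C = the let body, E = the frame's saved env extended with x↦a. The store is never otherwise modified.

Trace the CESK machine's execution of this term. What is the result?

step 0: ⟨C=((λz. (let y = z in z)) 7); E=∅; S=∅; K=∅⟩
step 1: ⟨C=(λz. (let y = z in z)); E=∅; S=∅; K=[arg]⟩
step 2: ⟨C=7; E=∅; S=∅; K=[fun]⟩
step 3: ⟨C=(let y = z in z); E={z↦0}; S={0↦7}; K=∅⟩
step 4: ⟨C=z; E={z↦0}; S={0↦7}; K=[let y]⟩
step 5: ⟨C=z; E={y↦1, z↦0}; S={0↦7, 1↦7}; K=∅⟩
→ final value 7

Answer: 7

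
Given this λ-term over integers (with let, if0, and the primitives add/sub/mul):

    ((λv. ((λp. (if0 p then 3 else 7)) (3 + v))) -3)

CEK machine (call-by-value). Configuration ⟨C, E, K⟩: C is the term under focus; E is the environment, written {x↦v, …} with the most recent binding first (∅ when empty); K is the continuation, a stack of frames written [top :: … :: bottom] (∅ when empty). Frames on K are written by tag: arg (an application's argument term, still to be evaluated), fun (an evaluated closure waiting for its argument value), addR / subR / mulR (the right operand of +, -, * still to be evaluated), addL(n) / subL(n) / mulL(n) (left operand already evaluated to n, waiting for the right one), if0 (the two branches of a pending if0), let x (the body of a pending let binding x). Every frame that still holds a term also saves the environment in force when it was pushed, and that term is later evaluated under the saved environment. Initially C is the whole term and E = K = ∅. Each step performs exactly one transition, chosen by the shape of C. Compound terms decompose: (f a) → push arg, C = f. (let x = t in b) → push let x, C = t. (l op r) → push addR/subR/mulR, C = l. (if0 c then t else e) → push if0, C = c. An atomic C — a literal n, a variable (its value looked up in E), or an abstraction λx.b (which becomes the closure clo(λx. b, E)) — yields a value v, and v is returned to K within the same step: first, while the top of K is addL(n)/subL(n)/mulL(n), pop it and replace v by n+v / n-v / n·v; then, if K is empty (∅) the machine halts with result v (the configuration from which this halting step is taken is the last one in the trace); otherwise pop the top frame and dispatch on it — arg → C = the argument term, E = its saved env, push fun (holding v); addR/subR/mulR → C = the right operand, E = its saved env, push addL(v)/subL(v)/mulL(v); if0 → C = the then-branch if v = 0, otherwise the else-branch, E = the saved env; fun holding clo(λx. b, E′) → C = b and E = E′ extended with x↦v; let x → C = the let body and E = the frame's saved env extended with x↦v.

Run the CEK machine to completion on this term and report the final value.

Answer: 3

Execution trace:
0. <C=((λv. ((λp. (if0 p then 3 else 7)) (3 + v))) -3), E=∅, K=∅>
1. <C=(λv. ((λp. (if0 p then 3 else 7)) (3 + v))), E=∅, K=[arg]>
2. <C=-3, E=∅, K=[fun]>
3. <C=((λp. (if0 p then 3 else 7)) (3 + v)), E={v↦-3}, K=∅>
4. <C=(λp. (if0 p then 3 else 7)), E={v↦-3}, K=[arg]>
5. <C=(3 + v), E={v↦-3}, K=[fun]>
6. <C=3, E={v↦-3}, K=[addR :: fun]>
7. <C=v, E={v↦-3}, K=[addL(3) :: fun]>
8. <C=(if0 p then 3 else 7), E={p↦0, v↦-3}, K=∅>
9. <C=p, E={p↦0, v↦-3}, K=[if0]>
10. <C=3, E={p↦0, v↦-3}, K=∅>
→ final value 3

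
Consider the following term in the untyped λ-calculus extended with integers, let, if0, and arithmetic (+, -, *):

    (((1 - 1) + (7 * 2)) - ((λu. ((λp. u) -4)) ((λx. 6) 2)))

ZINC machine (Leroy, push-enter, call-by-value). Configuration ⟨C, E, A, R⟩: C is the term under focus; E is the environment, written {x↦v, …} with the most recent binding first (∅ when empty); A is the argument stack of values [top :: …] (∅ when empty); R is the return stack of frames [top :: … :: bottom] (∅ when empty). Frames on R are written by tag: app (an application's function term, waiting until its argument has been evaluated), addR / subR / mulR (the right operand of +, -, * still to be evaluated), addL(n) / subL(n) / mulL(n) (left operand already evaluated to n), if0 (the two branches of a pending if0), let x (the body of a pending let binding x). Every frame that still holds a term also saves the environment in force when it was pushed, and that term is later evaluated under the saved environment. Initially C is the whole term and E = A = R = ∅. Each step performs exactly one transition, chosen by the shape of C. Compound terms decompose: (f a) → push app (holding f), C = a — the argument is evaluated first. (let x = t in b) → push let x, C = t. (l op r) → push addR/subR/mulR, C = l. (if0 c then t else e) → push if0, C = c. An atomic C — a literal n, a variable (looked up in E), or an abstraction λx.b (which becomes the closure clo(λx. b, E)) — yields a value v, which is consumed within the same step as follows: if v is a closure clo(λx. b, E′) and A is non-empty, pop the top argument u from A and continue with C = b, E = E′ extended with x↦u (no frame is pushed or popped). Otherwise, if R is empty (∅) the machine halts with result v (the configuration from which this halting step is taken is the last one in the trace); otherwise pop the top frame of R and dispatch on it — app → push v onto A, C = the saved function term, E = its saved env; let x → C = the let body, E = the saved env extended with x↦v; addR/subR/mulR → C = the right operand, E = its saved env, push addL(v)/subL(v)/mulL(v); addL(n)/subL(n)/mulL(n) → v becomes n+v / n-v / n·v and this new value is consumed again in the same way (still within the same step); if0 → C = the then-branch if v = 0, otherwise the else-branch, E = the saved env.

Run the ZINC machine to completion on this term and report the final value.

Answer: 8

Execution trace:
[0] ⟨C=(((1 - 1) + (7 * 2)) - ((λu. ((λp. u) -4)) ((λx. 6) 2))); E=∅; A=∅; R=∅⟩
[1] ⟨C=((1 - 1) + (7 * 2)); E=∅; A=∅; R=[subR]⟩
[2] ⟨C=(1 - 1); E=∅; A=∅; R=[addR :: subR]⟩
[3] ⟨C=1; E=∅; A=∅; R=[subR :: addR :: subR]⟩
[4] ⟨C=1; E=∅; A=∅; R=[subL(1) :: addR :: subR]⟩
[5] ⟨C=(7 * 2); E=∅; A=∅; R=[addL(0) :: subR]⟩
[6] ⟨C=7; E=∅; A=∅; R=[mulR :: addL(0) :: subR]⟩
[7] ⟨C=2; E=∅; A=∅; R=[mulL(7) :: addL(0) :: subR]⟩
[8] ⟨C=((λu. ((λp. u) -4)) ((λx. 6) 2)); E=∅; A=∅; R=[subL(14)]⟩
[9] ⟨C=((λx. 6) 2); E=∅; A=∅; R=[app :: subL(14)]⟩
[10] ⟨C=2; E=∅; A=∅; R=[app :: app :: subL(14)]⟩
[11] ⟨C=(λx. 6); E=∅; A=[2]; R=[app :: subL(14)]⟩
[12] ⟨C=6; E={x↦2}; A=∅; R=[app :: subL(14)]⟩
[13] ⟨C=(λu. ((λp. u) -4)); E=∅; A=[6]; R=[subL(14)]⟩
[14] ⟨C=((λp. u) -4); E={u↦6}; A=∅; R=[subL(14)]⟩
[15] ⟨C=-4; E={u↦6}; A=∅; R=[app :: subL(14)]⟩
[16] ⟨C=(λp. u); E={u↦6}; A=[-4]; R=[subL(14)]⟩
[17] ⟨C=u; E={p↦-4, u↦6}; A=∅; R=[subL(14)]⟩
→ final value 8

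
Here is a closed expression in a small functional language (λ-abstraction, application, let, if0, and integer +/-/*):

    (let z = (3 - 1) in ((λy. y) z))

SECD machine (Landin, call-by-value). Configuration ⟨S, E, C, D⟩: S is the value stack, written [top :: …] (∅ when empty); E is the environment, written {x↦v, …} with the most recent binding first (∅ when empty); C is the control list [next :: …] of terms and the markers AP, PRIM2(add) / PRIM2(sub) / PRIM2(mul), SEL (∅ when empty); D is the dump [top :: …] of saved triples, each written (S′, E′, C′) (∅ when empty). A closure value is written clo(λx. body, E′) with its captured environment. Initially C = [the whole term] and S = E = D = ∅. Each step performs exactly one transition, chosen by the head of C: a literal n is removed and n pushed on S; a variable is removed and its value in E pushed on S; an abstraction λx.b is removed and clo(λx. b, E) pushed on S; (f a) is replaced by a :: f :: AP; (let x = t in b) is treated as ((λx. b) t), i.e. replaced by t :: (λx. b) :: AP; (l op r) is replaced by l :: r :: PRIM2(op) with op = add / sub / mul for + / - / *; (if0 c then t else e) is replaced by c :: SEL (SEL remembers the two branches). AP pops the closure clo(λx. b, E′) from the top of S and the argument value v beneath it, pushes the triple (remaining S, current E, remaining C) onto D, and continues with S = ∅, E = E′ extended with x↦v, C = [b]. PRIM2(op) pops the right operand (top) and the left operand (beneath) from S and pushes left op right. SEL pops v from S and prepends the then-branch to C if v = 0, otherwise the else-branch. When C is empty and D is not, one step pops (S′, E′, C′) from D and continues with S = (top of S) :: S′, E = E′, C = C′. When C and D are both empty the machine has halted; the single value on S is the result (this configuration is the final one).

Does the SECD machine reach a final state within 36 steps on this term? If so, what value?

0. <S=∅, E=∅, C=[(let z = (3 - 1) in ((λy. y) z))], D=∅>
1. <S=∅, E=∅, C=[(3 - 1) :: (λz. ((λy. y) z)) :: AP], D=∅>
2. <S=∅, E=∅, C=[3 :: 1 :: PRIM2(sub) :: (λz. ((λy. y) z)) :: AP], D=∅>
3. <S=[3], E=∅, C=[1 :: PRIM2(sub) :: (λz. ((λy. y) z)) :: AP], D=∅>
4. <S=[1 :: 3], E=∅, C=[PRIM2(sub) :: (λz. ((λy. y) z)) :: AP], D=∅>
5. <S=[2], E=∅, C=[(λz. ((λy. y) z)) :: AP], D=∅>
6. <S=[clo(λz. ((λy. y) z), ∅) :: 2], E=∅, C=[AP], D=∅>
7. <S=∅, E={z↦2}, C=[((λy. y) z)], D=[(∅, ∅, ∅)]>
8. <S=∅, E={z↦2}, C=[z :: (λy. y) :: AP], D=[(∅, ∅, ∅)]>
9. <S=[2], E={z↦2}, C=[(λy. y) :: AP], D=[(∅, ∅, ∅)]>
10. <S=[clo(λy. y, {z↦2}) :: 2], E={z↦2}, C=[AP], D=[(∅, ∅, ∅)]>
11. <S=∅, E={y↦2, z↦2}, C=[y], D=[(∅, {z↦2}, ∅) :: (∅, ∅, ∅)]>
12. <S=[2], E={y↦2, z↦2}, C=∅, D=[(∅, {z↦2}, ∅) :: (∅, ∅, ∅)]>
13. <S=[2], E={z↦2}, C=∅, D=[(∅, ∅, ∅)]>
14. <S=[2], E=∅, C=∅, D=∅>
→ final value 2

Answer: 2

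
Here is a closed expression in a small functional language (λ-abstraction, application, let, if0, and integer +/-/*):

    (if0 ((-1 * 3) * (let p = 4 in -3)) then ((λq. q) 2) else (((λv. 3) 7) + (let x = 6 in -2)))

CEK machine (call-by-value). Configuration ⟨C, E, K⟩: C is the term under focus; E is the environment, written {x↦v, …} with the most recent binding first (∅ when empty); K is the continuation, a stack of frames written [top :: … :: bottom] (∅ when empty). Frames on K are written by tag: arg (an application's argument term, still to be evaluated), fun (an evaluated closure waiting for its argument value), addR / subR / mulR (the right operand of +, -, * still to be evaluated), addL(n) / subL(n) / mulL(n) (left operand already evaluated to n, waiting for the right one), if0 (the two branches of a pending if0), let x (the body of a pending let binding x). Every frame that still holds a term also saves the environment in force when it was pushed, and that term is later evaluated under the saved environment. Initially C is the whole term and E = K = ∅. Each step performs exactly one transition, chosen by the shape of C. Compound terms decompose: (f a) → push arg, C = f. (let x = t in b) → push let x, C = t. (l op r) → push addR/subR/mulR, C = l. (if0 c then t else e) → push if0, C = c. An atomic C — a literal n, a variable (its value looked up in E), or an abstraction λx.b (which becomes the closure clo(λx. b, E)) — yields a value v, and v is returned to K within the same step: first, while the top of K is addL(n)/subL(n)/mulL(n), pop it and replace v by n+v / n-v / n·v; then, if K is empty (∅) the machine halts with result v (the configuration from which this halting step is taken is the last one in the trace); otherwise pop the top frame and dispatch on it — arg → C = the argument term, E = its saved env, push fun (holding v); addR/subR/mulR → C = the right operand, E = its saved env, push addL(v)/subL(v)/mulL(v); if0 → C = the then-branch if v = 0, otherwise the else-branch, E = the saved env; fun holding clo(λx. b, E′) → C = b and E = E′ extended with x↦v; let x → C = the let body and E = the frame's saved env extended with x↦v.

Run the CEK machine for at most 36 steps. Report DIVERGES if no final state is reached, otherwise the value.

0. <C=(if0 ((-1 * 3) * (let p = 4 in -3)) then ((λq. q) 2) else (((λv. 3) 7) + (let x = 6 in -2))), E=∅, K=∅>
1. <C=((-1 * 3) * (let p = 4 in -3)), E=∅, K=[if0]>
2. <C=(-1 * 3), E=∅, K=[mulR :: if0]>
3. <C=-1, E=∅, K=[mulR :: mulR :: if0]>
4. <C=3, E=∅, K=[mulL(-1) :: mulR :: if0]>
5. <C=(let p = 4 in -3), E=∅, K=[mulL(-3) :: if0]>
6. <C=4, E=∅, K=[let p :: mulL(-3) :: if0]>
7. <C=-3, E={p↦4}, K=[mulL(-3) :: if0]>
8. <C=(((λv. 3) 7) + (let x = 6 in -2)), E=∅, K=∅>
9. <C=((λv. 3) 7), E=∅, K=[addR]>
10. <C=(λv. 3), E=∅, K=[arg :: addR]>
11. <C=7, E=∅, K=[fun :: addR]>
12. <C=3, E={v↦7}, K=[addR]>
13. <C=(let x = 6 in -2), E=∅, K=[addL(3)]>
14. <C=6, E=∅, K=[let x :: addL(3)]>
15. <C=-2, E={x↦6}, K=[addL(3)]>
→ final value 1

Answer: 1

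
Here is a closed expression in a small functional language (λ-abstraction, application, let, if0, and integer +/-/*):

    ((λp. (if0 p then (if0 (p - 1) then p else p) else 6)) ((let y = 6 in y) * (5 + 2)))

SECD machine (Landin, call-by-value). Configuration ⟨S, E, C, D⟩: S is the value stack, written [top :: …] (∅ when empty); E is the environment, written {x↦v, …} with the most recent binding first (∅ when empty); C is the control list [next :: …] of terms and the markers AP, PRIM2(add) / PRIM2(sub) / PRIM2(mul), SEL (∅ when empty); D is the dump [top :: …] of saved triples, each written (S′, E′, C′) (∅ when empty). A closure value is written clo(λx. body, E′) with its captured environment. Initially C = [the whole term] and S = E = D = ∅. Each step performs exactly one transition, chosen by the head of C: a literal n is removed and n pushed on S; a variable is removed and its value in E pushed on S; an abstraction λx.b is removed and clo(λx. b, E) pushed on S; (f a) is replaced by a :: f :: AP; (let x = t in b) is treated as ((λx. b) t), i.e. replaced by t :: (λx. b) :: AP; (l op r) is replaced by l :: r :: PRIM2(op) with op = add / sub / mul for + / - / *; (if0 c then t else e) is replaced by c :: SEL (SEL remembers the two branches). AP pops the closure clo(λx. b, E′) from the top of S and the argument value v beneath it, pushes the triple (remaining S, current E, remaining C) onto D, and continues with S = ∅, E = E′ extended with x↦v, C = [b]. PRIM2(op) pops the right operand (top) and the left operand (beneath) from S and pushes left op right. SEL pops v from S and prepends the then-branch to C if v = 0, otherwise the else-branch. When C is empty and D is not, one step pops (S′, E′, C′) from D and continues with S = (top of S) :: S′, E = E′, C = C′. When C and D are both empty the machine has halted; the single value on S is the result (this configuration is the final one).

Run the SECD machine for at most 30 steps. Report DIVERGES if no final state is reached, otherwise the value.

Answer: 6

Derivation:
step 0: [S=∅ | E=∅ | C=[((λp. (if0 p then (if0 (p - 1) then p else p) else 6)) ((let y = 6 in y) * (5 + 2)))] | D=∅]
step 1: [S=∅ | E=∅ | C=[((let y = 6 in y) * (5 + 2)) :: (λp. (if0 p then (if0 (p - 1) then p else p) else 6)) :: AP] | D=∅]
step 2: [S=∅ | E=∅ | C=[(let y = 6 in y) :: (5 + 2) :: PRIM2(mul) :: (λp. (if0 p then (if0 (p - 1) then p else p) else 6)) :: AP] | D=∅]
step 3: [S=∅ | E=∅ | C=[6 :: (λy. y) :: AP :: (5 + 2) :: PRIM2(mul) :: (λp. (if0 p then (if0 (p - 1) then p else p) else 6)) :: AP] | D=∅]
step 4: [S=[6] | E=∅ | C=[(λy. y) :: AP :: (5 + 2) :: PRIM2(mul) :: (λp. (if0 p then (if0 (p - 1) then p else p) else 6)) :: AP] | D=∅]
step 5: [S=[clo(λy. y, ∅) :: 6] | E=∅ | C=[AP :: (5 + 2) :: PRIM2(mul) :: (λp. (if0 p then (if0 (p - 1) then p else p) else 6)) :: AP] | D=∅]
step 6: [S=∅ | E={y↦6} | C=[y] | D=[(∅, ∅, [(5 + 2) :: PRIM2(mul) :: (λp. (if0 p then (if0 (p - 1) then p else p) else 6)) :: AP])]]
step 7: [S=[6] | E={y↦6} | C=∅ | D=[(∅, ∅, [(5 + 2) :: PRIM2(mul) :: (λp. (if0 p then (if0 (p - 1) then p else p) else 6)) :: AP])]]
step 8: [S=[6] | E=∅ | C=[(5 + 2) :: PRIM2(mul) :: (λp. (if0 p then (if0 (p - 1) then p else p) else 6)) :: AP] | D=∅]
step 9: [S=[6] | E=∅ | C=[5 :: 2 :: PRIM2(add) :: PRIM2(mul) :: (λp. (if0 p then (if0 (p - 1) then p else p) else 6)) :: AP] | D=∅]
step 10: [S=[5 :: 6] | E=∅ | C=[2 :: PRIM2(add) :: PRIM2(mul) :: (λp. (if0 p then (if0 (p - 1) then p else p) else 6)) :: AP] | D=∅]
step 11: [S=[2 :: 5 :: 6] | E=∅ | C=[PRIM2(add) :: PRIM2(mul) :: (λp. (if0 p then (if0 (p - 1) then p else p) else 6)) :: AP] | D=∅]
step 12: [S=[7 :: 6] | E=∅ | C=[PRIM2(mul) :: (λp. (if0 p then (if0 (p - 1) then p else p) else 6)) :: AP] | D=∅]
step 13: [S=[42] | E=∅ | C=[(λp. (if0 p then (if0 (p - 1) then p else p) else 6)) :: AP] | D=∅]
step 14: [S=[clo(λp. (if0 p then (if0 (p - 1) then p else p) else 6), ∅) :: 42] | E=∅ | C=[AP] | D=∅]
step 15: [S=∅ | E={p↦42} | C=[(if0 p then (if0 (p - 1) then p else p) else 6)] | D=[(∅, ∅, ∅)]]
step 16: [S=∅ | E={p↦42} | C=[p :: SEL] | D=[(∅, ∅, ∅)]]
step 17: [S=[42] | E={p↦42} | C=[SEL] | D=[(∅, ∅, ∅)]]
step 18: [S=∅ | E={p↦42} | C=[6] | D=[(∅, ∅, ∅)]]
step 19: [S=[6] | E={p↦42} | C=∅ | D=[(∅, ∅, ∅)]]
step 20: [S=[6] | E=∅ | C=∅ | D=∅]
→ final value 6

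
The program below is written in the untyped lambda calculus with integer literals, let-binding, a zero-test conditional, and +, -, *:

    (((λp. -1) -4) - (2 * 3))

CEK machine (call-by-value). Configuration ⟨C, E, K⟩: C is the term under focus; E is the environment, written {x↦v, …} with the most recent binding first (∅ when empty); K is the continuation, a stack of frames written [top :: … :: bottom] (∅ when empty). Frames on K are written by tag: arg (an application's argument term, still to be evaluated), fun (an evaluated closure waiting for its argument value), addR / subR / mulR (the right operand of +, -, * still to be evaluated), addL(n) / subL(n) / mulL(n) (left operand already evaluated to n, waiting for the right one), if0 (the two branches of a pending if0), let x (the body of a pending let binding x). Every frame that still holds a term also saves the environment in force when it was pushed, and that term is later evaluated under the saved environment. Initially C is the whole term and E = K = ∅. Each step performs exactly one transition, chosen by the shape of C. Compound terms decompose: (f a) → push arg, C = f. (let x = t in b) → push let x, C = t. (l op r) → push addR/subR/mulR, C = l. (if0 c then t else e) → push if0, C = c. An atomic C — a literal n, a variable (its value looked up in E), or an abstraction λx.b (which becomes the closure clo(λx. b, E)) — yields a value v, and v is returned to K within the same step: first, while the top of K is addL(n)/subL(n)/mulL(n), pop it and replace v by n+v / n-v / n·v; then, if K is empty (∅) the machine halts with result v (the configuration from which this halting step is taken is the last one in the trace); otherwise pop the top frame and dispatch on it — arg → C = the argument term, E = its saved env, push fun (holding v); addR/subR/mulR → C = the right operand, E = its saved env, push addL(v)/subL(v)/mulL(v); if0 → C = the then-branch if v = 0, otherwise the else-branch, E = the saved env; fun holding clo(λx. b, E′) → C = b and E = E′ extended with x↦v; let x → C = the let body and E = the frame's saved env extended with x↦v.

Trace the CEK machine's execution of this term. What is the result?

Answer: -7

Derivation:
0. <C=(((λp. -1) -4) - (2 * 3)), E=∅, K=∅>
1. <C=((λp. -1) -4), E=∅, K=[subR]>
2. <C=(λp. -1), E=∅, K=[arg :: subR]>
3. <C=-4, E=∅, K=[fun :: subR]>
4. <C=-1, E={p↦-4}, K=[subR]>
5. <C=(2 * 3), E=∅, K=[subL(-1)]>
6. <C=2, E=∅, K=[mulR :: subL(-1)]>
7. <C=3, E=∅, K=[mulL(2) :: subL(-1)]>
→ final value -7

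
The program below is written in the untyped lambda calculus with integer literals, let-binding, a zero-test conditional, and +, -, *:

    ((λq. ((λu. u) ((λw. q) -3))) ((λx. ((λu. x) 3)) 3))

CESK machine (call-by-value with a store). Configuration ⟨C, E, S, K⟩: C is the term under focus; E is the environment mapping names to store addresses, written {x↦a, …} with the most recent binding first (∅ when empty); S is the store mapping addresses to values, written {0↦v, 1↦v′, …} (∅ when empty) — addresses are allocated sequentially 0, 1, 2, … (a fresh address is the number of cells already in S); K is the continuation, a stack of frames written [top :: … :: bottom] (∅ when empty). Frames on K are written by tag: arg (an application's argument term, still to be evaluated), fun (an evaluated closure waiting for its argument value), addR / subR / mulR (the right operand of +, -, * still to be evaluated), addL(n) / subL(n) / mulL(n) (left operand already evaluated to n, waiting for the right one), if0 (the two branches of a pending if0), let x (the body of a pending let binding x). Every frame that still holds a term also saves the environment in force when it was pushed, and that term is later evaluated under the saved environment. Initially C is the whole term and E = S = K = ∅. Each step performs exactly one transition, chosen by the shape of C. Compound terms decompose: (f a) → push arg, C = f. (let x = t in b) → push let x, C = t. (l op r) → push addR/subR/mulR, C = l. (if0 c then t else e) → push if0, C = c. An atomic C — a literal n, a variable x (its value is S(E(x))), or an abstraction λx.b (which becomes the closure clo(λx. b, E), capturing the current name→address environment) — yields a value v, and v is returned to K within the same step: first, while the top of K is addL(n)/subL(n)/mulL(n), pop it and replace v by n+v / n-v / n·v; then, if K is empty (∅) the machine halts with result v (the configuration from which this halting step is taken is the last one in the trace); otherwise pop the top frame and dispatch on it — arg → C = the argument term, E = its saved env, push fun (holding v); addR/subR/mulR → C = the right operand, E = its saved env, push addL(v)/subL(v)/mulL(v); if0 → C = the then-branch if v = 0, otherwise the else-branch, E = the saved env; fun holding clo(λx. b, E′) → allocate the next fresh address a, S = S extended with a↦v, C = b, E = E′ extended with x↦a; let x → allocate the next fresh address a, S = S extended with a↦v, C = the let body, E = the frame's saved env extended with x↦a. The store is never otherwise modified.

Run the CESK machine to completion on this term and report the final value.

Answer: 3

Execution trace:
t=0: [C=((λq. ((λu. u) ((λw. q) -3))) ((λx. ((λu. x) 3)) 3)) | E=∅ | S=∅ | K=∅]
t=1: [C=(λq. ((λu. u) ((λw. q) -3))) | E=∅ | S=∅ | K=[arg]]
t=2: [C=((λx. ((λu. x) 3)) 3) | E=∅ | S=∅ | K=[fun]]
t=3: [C=(λx. ((λu. x) 3)) | E=∅ | S=∅ | K=[arg :: fun]]
t=4: [C=3 | E=∅ | S=∅ | K=[fun :: fun]]
t=5: [C=((λu. x) 3) | E={x↦0} | S={0↦3} | K=[fun]]
t=6: [C=(λu. x) | E={x↦0} | S={0↦3} | K=[arg :: fun]]
t=7: [C=3 | E={x↦0} | S={0↦3} | K=[fun :: fun]]
t=8: [C=x | E={u↦1, x↦0} | S={0↦3, 1↦3} | K=[fun]]
t=9: [C=((λu. u) ((λw. q) -3)) | E={q↦2} | S={0↦3, 1↦3, 2↦3} | K=∅]
t=10: [C=(λu. u) | E={q↦2} | S={0↦3, 1↦3, 2↦3} | K=[arg]]
t=11: [C=((λw. q) -3) | E={q↦2} | S={0↦3, 1↦3, 2↦3} | K=[fun]]
t=12: [C=(λw. q) | E={q↦2} | S={0↦3, 1↦3, 2↦3} | K=[arg :: fun]]
t=13: [C=-3 | E={q↦2} | S={0↦3, 1↦3, 2↦3} | K=[fun :: fun]]
t=14: [C=q | E={w↦3, q↦2} | S={0↦3, 1↦3, 2↦3, 3↦-3} | K=[fun]]
t=15: [C=u | E={u↦4, q↦2} | S={0↦3, 1↦3, 2↦3, 3↦-3, 4↦3} | K=∅]
→ final value 3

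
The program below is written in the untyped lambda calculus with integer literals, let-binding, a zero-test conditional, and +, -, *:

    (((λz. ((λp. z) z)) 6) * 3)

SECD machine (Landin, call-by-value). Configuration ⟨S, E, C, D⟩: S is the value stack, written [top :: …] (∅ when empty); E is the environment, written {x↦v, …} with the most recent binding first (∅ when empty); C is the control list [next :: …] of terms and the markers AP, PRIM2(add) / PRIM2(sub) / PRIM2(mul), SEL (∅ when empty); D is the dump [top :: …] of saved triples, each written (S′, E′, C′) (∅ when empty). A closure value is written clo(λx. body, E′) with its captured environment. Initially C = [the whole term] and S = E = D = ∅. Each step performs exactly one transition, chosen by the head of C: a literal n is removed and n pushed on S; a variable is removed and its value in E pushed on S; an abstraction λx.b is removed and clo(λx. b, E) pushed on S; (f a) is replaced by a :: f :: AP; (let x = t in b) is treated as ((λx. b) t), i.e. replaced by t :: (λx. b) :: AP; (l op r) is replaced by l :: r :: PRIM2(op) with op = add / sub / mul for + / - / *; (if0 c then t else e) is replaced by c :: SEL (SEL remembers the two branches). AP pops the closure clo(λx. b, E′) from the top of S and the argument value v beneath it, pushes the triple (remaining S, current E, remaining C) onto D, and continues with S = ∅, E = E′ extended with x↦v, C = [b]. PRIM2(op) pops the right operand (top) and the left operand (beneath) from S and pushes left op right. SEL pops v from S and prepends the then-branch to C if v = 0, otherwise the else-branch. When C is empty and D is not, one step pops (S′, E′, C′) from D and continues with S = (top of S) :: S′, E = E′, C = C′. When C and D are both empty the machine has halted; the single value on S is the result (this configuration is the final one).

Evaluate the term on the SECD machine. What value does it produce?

t=0: [S=∅ | E=∅ | C=[(((λz. ((λp. z) z)) 6) * 3)] | D=∅]
t=1: [S=∅ | E=∅ | C=[((λz. ((λp. z) z)) 6) :: 3 :: PRIM2(mul)] | D=∅]
t=2: [S=∅ | E=∅ | C=[6 :: (λz. ((λp. z) z)) :: AP :: 3 :: PRIM2(mul)] | D=∅]
t=3: [S=[6] | E=∅ | C=[(λz. ((λp. z) z)) :: AP :: 3 :: PRIM2(mul)] | D=∅]
t=4: [S=[clo(λz. ((λp. z) z), ∅) :: 6] | E=∅ | C=[AP :: 3 :: PRIM2(mul)] | D=∅]
t=5: [S=∅ | E={z↦6} | C=[((λp. z) z)] | D=[(∅, ∅, [3 :: PRIM2(mul)])]]
t=6: [S=∅ | E={z↦6} | C=[z :: (λp. z) :: AP] | D=[(∅, ∅, [3 :: PRIM2(mul)])]]
t=7: [S=[6] | E={z↦6} | C=[(λp. z) :: AP] | D=[(∅, ∅, [3 :: PRIM2(mul)])]]
t=8: [S=[clo(λp. z, {z↦6}) :: 6] | E={z↦6} | C=[AP] | D=[(∅, ∅, [3 :: PRIM2(mul)])]]
t=9: [S=∅ | E={p↦6, z↦6} | C=[z] | D=[(∅, {z↦6}, ∅) :: (∅, ∅, [3 :: PRIM2(mul)])]]
t=10: [S=[6] | E={p↦6, z↦6} | C=∅ | D=[(∅, {z↦6}, ∅) :: (∅, ∅, [3 :: PRIM2(mul)])]]
t=11: [S=[6] | E={z↦6} | C=∅ | D=[(∅, ∅, [3 :: PRIM2(mul)])]]
t=12: [S=[6] | E=∅ | C=[3 :: PRIM2(mul)] | D=∅]
t=13: [S=[3 :: 6] | E=∅ | C=[PRIM2(mul)] | D=∅]
t=14: [S=[18] | E=∅ | C=∅ | D=∅]
→ final value 18

Answer: 18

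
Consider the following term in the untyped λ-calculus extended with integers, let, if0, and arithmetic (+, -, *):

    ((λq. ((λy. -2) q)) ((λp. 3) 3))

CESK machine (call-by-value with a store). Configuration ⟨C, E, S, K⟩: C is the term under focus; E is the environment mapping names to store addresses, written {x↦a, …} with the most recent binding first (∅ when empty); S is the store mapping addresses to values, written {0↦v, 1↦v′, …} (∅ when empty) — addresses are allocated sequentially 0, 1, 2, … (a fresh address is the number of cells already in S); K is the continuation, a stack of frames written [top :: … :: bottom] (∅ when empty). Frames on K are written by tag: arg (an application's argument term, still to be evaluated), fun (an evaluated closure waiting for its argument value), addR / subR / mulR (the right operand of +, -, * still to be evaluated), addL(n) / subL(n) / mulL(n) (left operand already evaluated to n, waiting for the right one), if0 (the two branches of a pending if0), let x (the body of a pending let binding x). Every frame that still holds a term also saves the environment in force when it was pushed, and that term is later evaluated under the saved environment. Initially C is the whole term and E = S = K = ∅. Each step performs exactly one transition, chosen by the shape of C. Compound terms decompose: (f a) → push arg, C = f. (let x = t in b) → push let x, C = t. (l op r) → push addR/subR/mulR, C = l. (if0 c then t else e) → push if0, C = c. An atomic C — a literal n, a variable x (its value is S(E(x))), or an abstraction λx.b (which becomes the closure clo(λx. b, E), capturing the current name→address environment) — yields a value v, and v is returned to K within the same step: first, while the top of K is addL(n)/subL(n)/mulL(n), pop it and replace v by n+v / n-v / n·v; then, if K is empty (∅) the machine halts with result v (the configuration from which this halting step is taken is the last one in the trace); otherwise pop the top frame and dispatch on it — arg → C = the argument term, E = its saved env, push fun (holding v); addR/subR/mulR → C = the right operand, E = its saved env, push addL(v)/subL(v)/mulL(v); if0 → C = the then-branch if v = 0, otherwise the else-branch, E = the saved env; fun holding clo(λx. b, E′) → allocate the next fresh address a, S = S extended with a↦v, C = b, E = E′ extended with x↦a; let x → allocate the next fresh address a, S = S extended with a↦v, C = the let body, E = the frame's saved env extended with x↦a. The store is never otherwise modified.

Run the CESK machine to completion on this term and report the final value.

Answer: -2

Derivation:
step 0: ⟨C=((λq. ((λy. -2) q)) ((λp. 3) 3)); E=∅; S=∅; K=∅⟩
step 1: ⟨C=(λq. ((λy. -2) q)); E=∅; S=∅; K=[arg]⟩
step 2: ⟨C=((λp. 3) 3); E=∅; S=∅; K=[fun]⟩
step 3: ⟨C=(λp. 3); E=∅; S=∅; K=[arg :: fun]⟩
step 4: ⟨C=3; E=∅; S=∅; K=[fun :: fun]⟩
step 5: ⟨C=3; E={p↦0}; S={0↦3}; K=[fun]⟩
step 6: ⟨C=((λy. -2) q); E={q↦1}; S={0↦3, 1↦3}; K=∅⟩
step 7: ⟨C=(λy. -2); E={q↦1}; S={0↦3, 1↦3}; K=[arg]⟩
step 8: ⟨C=q; E={q↦1}; S={0↦3, 1↦3}; K=[fun]⟩
step 9: ⟨C=-2; E={y↦2, q↦1}; S={0↦3, 1↦3, 2↦3}; K=∅⟩
→ final value -2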